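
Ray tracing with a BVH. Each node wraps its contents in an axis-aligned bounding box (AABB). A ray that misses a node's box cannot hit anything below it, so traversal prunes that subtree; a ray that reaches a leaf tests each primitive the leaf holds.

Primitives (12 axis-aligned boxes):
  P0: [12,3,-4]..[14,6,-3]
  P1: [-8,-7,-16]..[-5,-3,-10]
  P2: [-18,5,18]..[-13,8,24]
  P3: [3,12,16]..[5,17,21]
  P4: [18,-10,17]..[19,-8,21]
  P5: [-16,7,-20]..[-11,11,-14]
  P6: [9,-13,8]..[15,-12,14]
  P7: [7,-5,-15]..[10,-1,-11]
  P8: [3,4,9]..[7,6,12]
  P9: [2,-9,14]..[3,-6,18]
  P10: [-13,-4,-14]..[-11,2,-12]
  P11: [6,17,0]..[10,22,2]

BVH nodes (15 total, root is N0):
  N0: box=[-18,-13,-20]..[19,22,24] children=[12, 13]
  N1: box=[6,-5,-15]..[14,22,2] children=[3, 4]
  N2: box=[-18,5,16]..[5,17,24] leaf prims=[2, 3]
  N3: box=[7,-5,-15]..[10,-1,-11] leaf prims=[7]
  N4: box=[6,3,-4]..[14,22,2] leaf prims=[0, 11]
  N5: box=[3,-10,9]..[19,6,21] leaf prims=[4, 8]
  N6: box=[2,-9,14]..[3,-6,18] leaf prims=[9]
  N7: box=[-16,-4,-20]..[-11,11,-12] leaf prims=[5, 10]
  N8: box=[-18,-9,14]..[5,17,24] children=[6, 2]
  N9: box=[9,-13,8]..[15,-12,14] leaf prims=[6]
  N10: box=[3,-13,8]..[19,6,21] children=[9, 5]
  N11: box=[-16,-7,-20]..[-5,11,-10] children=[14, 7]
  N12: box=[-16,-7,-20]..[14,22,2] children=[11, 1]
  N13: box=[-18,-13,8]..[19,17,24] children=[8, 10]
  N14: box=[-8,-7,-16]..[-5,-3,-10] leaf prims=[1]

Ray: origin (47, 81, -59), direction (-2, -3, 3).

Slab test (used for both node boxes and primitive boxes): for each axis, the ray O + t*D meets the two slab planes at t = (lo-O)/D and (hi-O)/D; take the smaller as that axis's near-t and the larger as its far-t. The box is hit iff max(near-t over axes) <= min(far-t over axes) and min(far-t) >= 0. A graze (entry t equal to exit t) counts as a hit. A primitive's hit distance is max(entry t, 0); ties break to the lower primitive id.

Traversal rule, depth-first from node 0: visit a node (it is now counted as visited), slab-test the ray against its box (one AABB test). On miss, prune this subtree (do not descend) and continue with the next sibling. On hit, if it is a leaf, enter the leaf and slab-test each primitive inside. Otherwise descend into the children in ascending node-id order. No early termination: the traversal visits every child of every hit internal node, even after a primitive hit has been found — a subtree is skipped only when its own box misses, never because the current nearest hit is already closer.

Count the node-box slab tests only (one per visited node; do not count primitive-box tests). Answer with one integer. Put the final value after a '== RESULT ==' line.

Traverse from the root:
N0 x:[14,65/2] y:[59/3,94/3] z:[13,83/3] -> hit [59/3,83/3], descend [12, 13]
  N12 x:[33/2,63/2] y:[59/3,88/3] z:[13,61/3] -> hit [59/3,61/3], descend [1, 11]
    N1 x:[33/2,41/2] y:[59/3,86/3] z:[44/3,61/3] -> hit [59/3,61/3], descend [3, 4]
      N3 x:[37/2,20] y:[82/3,86/3] z:[44/3,16] -> miss, prune
      N4 x:[33/2,41/2] y:[59/3,26] z:[55/3,61/3] -> hit [59/3,61/3] leaf, test {P0(miss), P11@t=59/3}
    N11 x:[26,63/2] y:[70/3,88/3] z:[13,49/3] -> miss, prune
  N13 x:[14,65/2] y:[64/3,94/3] z:[67/3,83/3] -> hit [67/3,83/3], descend [8, 10]
    N8 x:[21,65/2] y:[64/3,30] z:[73/3,83/3] -> hit [73/3,83/3], descend [2, 6]
      N2 x:[21,65/2] y:[64/3,76/3] z:[25,83/3] -> hit [25,76/3] leaf, test {P2(miss), P3(miss)}
      N6 x:[22,45/2] y:[29,30] z:[73/3,77/3] -> miss, prune
    N10 x:[14,22] y:[25,94/3] z:[67/3,80/3] -> miss, prune

order=[0, 12, 1, 3, 4, 11, 13, 8, 2, 6, 10]  |boxes|=11  |leaves|=2  hit=P11

== RESULT ==
11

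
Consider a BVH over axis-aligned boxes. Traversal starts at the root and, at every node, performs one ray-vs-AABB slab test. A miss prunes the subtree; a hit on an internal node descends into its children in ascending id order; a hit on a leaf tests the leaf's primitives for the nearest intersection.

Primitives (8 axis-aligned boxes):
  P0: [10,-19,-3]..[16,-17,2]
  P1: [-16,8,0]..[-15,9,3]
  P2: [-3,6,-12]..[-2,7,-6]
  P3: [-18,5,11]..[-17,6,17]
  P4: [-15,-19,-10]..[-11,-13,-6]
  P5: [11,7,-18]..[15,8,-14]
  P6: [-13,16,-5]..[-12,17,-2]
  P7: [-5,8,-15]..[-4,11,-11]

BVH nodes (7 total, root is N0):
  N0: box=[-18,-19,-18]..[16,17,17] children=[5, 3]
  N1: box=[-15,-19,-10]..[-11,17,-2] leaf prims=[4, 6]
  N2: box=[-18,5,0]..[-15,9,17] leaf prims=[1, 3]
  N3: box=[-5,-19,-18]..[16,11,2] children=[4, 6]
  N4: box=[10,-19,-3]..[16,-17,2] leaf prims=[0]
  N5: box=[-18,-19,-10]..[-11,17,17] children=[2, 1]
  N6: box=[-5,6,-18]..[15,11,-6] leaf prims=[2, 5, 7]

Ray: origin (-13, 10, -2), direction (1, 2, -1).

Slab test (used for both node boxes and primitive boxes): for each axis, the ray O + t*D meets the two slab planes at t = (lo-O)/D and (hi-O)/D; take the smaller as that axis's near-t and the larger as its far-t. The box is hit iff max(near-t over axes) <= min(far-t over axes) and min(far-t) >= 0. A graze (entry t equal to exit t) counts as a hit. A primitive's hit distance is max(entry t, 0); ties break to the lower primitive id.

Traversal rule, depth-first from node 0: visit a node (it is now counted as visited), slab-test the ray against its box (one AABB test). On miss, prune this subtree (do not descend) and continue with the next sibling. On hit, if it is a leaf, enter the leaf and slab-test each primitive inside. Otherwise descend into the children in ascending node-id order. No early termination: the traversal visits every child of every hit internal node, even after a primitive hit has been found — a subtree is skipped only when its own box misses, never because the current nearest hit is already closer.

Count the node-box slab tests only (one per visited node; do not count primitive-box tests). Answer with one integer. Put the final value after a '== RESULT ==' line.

Traverse from the root:
N0 x:[-5,29] y:[-29/2,7/2] z:[-19,16] -> hit [-5,7/2], descend [3, 5]
  N3 x:[8,29] y:[-29/2,1/2] z:[-4,16] -> miss, prune
  N5 x:[-5,2] y:[-29/2,7/2] z:[-19,8] -> hit [-5,2], descend [1, 2]
    N1 x:[-2,2] y:[-29/2,7/2] z:[0,8] -> hit [0,2] leaf, test {P4(miss), P6(miss)}
    N2 x:[-5,-2] y:[-5/2,-1/2] z:[-19,-2] -> miss, prune

Summary -> nodes [0, 3, 5, 1, 2]; box-tests=5; leaf-entries=1; first=miss

== RESULT ==
5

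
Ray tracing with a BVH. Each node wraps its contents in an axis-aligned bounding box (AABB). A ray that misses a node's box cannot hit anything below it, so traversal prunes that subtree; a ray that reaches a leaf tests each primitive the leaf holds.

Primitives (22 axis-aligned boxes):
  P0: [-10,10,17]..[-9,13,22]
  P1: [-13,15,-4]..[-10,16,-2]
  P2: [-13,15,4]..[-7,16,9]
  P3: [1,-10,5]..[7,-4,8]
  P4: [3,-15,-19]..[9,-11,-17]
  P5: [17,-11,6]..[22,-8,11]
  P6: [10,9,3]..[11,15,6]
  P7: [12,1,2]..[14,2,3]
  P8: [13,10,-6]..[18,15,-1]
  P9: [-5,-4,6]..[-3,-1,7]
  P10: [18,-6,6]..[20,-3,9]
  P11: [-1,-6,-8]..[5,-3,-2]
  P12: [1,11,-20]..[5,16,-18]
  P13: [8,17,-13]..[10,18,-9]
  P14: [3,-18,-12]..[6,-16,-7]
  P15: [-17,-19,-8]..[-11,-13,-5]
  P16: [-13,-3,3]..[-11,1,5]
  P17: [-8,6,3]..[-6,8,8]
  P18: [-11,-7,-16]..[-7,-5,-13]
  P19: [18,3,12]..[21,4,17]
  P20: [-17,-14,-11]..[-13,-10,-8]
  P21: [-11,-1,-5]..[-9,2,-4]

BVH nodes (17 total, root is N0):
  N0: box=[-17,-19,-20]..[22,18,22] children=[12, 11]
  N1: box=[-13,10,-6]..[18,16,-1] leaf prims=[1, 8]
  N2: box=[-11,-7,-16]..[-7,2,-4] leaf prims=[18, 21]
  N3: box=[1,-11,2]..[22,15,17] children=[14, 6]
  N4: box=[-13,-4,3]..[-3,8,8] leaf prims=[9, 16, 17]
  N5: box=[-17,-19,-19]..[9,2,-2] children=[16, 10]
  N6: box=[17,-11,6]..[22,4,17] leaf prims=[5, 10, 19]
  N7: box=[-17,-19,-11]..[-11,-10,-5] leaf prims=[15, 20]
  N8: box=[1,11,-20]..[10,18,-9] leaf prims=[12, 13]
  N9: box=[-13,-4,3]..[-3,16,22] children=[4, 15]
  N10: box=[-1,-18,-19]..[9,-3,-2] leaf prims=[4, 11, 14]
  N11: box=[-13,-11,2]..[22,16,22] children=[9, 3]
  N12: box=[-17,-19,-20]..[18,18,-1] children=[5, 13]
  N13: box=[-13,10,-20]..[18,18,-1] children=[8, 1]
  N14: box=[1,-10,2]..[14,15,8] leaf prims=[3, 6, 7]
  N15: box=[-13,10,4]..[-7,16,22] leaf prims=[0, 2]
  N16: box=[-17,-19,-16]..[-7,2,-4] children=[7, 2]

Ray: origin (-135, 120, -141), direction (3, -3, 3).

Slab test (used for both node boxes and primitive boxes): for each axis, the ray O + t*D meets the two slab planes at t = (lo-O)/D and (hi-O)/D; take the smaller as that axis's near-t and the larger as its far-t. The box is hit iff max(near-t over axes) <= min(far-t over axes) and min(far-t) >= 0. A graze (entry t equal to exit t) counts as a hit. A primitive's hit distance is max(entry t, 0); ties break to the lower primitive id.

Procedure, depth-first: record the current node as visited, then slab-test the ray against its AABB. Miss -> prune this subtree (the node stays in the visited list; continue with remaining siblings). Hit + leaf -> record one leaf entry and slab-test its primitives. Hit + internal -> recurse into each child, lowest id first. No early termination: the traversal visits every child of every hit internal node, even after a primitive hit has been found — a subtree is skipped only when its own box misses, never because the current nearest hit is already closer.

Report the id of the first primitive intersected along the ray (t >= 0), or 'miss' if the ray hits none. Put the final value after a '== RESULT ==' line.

Traverse from the root:
N0 x:[118/3,157/3] y:[34,139/3] z:[121/3,163/3] -> hit [121/3,139/3], descend [11, 12]
  N11 x:[122/3,157/3] y:[104/3,131/3] z:[143/3,163/3] -> miss, prune
  N12 x:[118/3,51] y:[34,139/3] z:[121/3,140/3] -> hit [121/3,139/3], descend [5, 13]
    N5 x:[118/3,48] y:[118/3,139/3] z:[122/3,139/3] -> hit [122/3,139/3], descend [10, 16]
      N10 x:[134/3,48] y:[41,46] z:[122/3,139/3] -> hit [134/3,46] leaf, test {P4(miss), P11(miss), P14(miss)}
      N16 x:[118/3,128/3] y:[118/3,139/3] z:[125/3,137/3] -> hit [125/3,128/3], descend [2, 7]
        N2 x:[124/3,128/3] y:[118/3,127/3] z:[125/3,137/3] -> hit [125/3,127/3] leaf, test {P18@t=125/3, P21(miss)}
        N7 x:[118/3,124/3] y:[130/3,139/3] z:[130/3,136/3] -> miss, prune
    N13 x:[122/3,51] y:[34,110/3] z:[121/3,140/3] -> miss, prune

9 AABB tests over nodes [0, 11, 12, 5, 10, 16, 2, 7, 13]; 2 leaves entered; closest P18.

== RESULT ==
18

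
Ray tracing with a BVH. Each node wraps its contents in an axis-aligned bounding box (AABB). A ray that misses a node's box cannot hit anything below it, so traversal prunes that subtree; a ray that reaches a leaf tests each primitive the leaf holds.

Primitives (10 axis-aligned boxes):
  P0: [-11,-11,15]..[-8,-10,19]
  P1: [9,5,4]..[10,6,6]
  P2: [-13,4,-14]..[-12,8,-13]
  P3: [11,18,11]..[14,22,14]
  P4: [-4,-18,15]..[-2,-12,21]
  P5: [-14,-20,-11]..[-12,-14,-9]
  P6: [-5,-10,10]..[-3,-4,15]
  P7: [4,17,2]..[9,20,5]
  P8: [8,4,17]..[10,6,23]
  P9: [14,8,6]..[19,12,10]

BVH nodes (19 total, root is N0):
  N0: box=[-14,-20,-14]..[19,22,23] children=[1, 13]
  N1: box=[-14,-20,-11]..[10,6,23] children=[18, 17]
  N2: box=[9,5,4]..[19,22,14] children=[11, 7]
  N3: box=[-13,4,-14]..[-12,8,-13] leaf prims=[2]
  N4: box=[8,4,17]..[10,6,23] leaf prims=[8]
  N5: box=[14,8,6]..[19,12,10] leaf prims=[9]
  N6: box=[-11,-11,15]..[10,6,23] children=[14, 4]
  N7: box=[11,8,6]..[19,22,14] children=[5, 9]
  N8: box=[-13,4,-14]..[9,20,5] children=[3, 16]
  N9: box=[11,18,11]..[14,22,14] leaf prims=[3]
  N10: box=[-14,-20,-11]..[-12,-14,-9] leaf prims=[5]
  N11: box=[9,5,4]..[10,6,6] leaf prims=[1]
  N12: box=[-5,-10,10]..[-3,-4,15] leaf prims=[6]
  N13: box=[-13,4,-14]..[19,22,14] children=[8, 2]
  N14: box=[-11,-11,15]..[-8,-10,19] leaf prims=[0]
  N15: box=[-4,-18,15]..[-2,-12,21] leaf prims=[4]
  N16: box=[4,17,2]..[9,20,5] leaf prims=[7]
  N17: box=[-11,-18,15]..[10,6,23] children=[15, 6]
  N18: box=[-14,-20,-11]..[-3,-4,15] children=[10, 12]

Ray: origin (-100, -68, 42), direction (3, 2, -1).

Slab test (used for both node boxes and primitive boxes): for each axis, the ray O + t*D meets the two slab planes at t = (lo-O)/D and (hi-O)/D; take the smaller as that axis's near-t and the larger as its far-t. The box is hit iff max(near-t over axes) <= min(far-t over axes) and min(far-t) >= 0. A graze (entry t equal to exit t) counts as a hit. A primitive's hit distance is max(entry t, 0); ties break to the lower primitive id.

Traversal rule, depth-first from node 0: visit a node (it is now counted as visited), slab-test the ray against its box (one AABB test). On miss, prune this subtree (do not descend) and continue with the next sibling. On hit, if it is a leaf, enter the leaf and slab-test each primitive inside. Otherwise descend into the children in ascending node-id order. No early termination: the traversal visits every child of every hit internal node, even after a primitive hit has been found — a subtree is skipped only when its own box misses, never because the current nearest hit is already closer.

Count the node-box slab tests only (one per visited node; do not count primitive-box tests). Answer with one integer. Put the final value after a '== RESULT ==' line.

Traverse from the root:
N0 x:[86/3,119/3] y:[24,45] z:[19,56] -> hit [86/3,119/3], descend [1, 13]
  N1 x:[86/3,110/3] y:[24,37] z:[19,53] -> hit [86/3,110/3], descend [17, 18]
    N17 x:[89/3,110/3] y:[25,37] z:[19,27] -> miss, prune
    N18 x:[86/3,97/3] y:[24,32] z:[27,53] -> hit [86/3,32], descend [10, 12]
      N10 x:[86/3,88/3] y:[24,27] z:[51,53] -> miss, prune
      N12 x:[95/3,97/3] y:[29,32] z:[27,32] -> hit [95/3,32] leaf, test {P6@t=95/3}
  N13 x:[29,119/3] y:[36,45] z:[28,56] -> hit [36,119/3], descend [2, 8]
    N2 x:[109/3,119/3] y:[73/2,45] z:[28,38] -> hit [73/2,38], descend [7, 11]
      N7 x:[37,119/3] y:[38,45] z:[28,36] -> miss, prune
      N11 x:[109/3,110/3] y:[73/2,37] z:[36,38] -> hit [73/2,110/3] leaf, test {P1@t=73/2}
    N8 x:[29,109/3] y:[36,44] z:[37,56] -> miss, prune

11 AABB tests over nodes [0, 1, 17, 18, 10, 12, 13, 2, 7, 11, 8]; 2 leaves entered; closest P6.

== RESULT ==
11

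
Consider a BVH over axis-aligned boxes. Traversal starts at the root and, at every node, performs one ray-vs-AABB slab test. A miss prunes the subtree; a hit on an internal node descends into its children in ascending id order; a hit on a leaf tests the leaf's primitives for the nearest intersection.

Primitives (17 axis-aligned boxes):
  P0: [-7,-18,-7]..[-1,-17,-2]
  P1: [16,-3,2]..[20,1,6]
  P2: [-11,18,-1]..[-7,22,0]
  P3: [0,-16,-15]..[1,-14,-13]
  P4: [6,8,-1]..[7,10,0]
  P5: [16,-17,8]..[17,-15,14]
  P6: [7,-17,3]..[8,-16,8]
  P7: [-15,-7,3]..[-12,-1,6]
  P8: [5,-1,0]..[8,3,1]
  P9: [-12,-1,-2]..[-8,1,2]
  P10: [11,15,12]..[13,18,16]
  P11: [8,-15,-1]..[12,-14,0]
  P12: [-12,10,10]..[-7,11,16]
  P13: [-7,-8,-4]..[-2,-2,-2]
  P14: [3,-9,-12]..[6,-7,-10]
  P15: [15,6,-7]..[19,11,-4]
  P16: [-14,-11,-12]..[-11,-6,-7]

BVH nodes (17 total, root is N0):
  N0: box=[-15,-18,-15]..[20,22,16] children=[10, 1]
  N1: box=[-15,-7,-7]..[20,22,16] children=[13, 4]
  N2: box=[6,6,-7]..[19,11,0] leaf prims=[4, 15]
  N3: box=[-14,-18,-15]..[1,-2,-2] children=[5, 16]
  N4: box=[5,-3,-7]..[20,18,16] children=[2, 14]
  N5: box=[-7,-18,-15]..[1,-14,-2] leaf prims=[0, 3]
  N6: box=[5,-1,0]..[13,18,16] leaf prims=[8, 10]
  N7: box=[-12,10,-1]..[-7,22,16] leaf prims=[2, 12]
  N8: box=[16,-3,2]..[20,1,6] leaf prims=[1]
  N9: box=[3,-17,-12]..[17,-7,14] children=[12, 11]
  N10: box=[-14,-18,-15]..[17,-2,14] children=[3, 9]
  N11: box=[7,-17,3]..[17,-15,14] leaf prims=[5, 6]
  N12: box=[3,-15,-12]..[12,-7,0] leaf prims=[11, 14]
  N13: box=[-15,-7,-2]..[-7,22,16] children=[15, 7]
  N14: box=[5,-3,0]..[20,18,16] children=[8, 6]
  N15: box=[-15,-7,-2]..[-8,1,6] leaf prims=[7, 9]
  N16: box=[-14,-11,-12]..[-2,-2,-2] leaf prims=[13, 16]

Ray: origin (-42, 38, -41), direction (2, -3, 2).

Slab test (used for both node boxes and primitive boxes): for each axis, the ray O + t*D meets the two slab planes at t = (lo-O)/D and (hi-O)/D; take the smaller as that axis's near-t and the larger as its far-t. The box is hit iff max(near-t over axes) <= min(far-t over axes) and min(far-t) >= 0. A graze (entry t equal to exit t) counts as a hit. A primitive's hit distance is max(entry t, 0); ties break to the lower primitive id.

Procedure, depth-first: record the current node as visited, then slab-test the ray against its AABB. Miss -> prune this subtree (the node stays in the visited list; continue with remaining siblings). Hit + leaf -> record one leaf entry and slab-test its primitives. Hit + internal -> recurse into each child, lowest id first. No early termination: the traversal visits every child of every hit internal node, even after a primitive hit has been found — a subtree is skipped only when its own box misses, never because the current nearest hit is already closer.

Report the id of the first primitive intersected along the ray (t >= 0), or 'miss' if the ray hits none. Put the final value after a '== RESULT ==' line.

Walk:
N0 x:[27/2,31] y:[16/3,56/3] z:[13,57/2] -> hit [27/2,56/3], descend [1, 10]
  N1 x:[27/2,31] y:[16/3,15] z:[17,57/2] -> miss, prune
  N10 x:[14,59/2] y:[40/3,56/3] z:[13,55/2] -> hit [14,56/3], descend [3, 9]
    N3 x:[14,43/2] y:[40/3,56/3] z:[13,39/2] -> hit [14,56/3], descend [5, 16]
      N5 x:[35/2,43/2] y:[52/3,56/3] z:[13,39/2] -> hit [35/2,56/3] leaf, test {P0@t=55/3, P3(miss)}
      N16 x:[14,20] y:[40/3,49/3] z:[29/2,39/2] -> hit [29/2,49/3] leaf, test {P13(miss), P16@t=44/3}
    N9 x:[45/2,59/2] y:[15,55/3] z:[29/2,55/2] -> miss, prune

Summary -> nodes [0, 1, 10, 3, 5, 16, 9]; box-tests=7; leaf-entries=2; first=P16

== RESULT ==
16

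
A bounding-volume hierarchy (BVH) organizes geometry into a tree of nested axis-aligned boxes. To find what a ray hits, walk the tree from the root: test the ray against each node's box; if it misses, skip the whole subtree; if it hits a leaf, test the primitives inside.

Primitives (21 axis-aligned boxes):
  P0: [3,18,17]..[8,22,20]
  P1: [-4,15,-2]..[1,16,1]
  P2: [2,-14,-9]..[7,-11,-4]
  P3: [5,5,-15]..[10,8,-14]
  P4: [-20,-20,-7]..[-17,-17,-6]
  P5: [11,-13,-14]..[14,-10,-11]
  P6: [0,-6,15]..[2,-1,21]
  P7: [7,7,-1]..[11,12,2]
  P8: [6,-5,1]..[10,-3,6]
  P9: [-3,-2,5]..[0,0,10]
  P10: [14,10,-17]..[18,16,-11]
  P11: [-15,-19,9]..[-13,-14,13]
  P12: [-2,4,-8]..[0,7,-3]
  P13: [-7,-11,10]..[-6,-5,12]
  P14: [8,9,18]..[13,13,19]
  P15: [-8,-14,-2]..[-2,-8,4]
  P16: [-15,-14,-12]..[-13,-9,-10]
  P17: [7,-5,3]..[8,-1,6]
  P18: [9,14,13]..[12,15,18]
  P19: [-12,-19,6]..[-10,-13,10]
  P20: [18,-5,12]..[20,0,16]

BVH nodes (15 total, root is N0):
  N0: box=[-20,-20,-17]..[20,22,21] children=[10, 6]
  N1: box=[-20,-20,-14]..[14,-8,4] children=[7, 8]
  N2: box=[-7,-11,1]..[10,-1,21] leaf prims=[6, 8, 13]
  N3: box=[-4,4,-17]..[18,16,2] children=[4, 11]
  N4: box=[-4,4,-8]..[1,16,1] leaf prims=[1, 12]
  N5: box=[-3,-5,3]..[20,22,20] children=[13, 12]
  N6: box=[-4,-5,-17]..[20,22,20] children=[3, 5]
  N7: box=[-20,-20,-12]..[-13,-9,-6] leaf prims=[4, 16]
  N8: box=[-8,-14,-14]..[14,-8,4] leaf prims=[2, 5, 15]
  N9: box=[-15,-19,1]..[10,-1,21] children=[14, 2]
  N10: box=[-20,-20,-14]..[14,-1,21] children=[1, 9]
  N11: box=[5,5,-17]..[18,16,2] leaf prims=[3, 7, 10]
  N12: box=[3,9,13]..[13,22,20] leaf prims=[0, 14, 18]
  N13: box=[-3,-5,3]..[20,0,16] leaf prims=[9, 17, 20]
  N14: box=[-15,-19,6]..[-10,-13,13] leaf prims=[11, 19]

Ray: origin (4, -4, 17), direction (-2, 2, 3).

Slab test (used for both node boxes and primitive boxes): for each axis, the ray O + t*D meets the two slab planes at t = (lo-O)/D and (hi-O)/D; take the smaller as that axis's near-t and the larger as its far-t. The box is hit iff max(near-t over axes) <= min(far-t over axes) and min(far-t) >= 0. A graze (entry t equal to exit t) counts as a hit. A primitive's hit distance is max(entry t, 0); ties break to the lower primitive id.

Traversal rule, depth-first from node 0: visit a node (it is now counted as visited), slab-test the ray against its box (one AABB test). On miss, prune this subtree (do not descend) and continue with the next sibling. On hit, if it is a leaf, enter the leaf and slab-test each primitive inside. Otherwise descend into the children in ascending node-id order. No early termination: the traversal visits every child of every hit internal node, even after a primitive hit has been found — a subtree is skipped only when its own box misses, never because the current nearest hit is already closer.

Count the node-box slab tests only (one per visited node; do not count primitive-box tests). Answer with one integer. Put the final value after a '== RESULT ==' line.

Walk:
N0 x:[-8,12] y:[-8,13] z:[-34/3,4/3] -> hit [-8,4/3], descend [6, 10]
  N6 x:[-8,4] y:[-1/2,13] z:[-34/3,1] -> hit [-1/2,1], descend [3, 5]
    N3 x:[-7,4] y:[4,10] z:[-34/3,-5] -> miss, prune
    N5 x:[-8,7/2] y:[-1/2,13] z:[-14/3,1] -> hit [-1/2,1], descend [12, 13]
      N12 x:[-9/2,1/2] y:[13/2,13] z:[-4/3,1] -> miss, prune
      N13 x:[-8,7/2] y:[-1/2,2] z:[-14/3,-1/3] -> miss, prune
  N10 x:[-5,12] y:[-8,3/2] z:[-31/3,4/3] -> hit [-5,4/3], descend [1, 9]
    N1 x:[-5,12] y:[-8,-2] z:[-31/3,-13/3] -> miss, prune
    N9 x:[-3,19/2] y:[-15/2,3/2] z:[-16/3,4/3] -> hit [-3,4/3], descend [2, 14]
      N2 x:[-3,11/2] y:[-7/2,3/2] z:[-16/3,4/3] -> hit [-3,4/3] leaf, test {P6@t=1, P8(miss), P13(miss)}
      N14 x:[7,19/2] y:[-15/2,-9/2] z:[-11/3,-4/3] -> miss, prune

Visited [0, 6, 3, 5, 12, 13, 10, 1, 9, 2, 14]. Tests: 11 box, 1 leaf. Nearest: P6.

== RESULT ==
11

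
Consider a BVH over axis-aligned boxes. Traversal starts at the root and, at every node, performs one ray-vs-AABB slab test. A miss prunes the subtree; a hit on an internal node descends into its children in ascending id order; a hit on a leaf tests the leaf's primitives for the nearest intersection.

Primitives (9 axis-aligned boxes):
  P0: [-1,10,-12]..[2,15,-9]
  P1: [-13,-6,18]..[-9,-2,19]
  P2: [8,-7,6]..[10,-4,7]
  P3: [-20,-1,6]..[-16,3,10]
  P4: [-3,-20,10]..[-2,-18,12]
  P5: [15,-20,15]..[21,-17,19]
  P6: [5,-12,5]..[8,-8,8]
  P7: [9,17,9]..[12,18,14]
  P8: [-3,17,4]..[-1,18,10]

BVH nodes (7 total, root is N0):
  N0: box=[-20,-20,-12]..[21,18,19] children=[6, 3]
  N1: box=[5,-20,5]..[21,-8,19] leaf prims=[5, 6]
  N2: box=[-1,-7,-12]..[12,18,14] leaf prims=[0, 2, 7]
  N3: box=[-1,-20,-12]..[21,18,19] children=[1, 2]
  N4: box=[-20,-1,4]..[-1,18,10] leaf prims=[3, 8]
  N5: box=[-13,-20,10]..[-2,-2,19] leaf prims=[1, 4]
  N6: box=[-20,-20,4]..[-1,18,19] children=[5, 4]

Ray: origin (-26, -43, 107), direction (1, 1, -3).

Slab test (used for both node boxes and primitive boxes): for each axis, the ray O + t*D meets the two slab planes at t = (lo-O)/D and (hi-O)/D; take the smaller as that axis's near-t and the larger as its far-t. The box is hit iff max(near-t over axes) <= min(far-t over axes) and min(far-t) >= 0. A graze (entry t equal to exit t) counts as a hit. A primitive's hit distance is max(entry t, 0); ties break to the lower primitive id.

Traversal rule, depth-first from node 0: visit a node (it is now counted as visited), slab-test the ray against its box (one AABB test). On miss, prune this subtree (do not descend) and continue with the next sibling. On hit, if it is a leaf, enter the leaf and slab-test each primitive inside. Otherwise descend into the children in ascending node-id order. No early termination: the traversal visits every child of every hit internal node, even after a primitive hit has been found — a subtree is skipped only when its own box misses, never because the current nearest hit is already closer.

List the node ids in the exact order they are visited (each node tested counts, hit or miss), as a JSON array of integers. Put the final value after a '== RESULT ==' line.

Trace the traversal:
N0 x:[6,47] y:[23,61] z:[88/3,119/3] -> hit [88/3,119/3], descend [3, 6]
  N3 x:[25,47] y:[23,61] z:[88/3,119/3] -> hit [88/3,119/3], descend [1, 2]
    N1 x:[31,47] y:[23,35] z:[88/3,34] -> hit [31,34] leaf, test {P5(miss), P6@t=33}
    N2 x:[25,38] y:[36,61] z:[31,119/3] -> hit [36,38] leaf, test {P0(miss), P2(miss), P7(miss)}
  N6 x:[6,25] y:[23,61] z:[88/3,103/3] -> miss, prune

Visited [0, 3, 1, 2, 6]. Tests: 5 box, 2 leaf. Nearest: P6.

== RESULT ==
[0, 3, 1, 2, 6]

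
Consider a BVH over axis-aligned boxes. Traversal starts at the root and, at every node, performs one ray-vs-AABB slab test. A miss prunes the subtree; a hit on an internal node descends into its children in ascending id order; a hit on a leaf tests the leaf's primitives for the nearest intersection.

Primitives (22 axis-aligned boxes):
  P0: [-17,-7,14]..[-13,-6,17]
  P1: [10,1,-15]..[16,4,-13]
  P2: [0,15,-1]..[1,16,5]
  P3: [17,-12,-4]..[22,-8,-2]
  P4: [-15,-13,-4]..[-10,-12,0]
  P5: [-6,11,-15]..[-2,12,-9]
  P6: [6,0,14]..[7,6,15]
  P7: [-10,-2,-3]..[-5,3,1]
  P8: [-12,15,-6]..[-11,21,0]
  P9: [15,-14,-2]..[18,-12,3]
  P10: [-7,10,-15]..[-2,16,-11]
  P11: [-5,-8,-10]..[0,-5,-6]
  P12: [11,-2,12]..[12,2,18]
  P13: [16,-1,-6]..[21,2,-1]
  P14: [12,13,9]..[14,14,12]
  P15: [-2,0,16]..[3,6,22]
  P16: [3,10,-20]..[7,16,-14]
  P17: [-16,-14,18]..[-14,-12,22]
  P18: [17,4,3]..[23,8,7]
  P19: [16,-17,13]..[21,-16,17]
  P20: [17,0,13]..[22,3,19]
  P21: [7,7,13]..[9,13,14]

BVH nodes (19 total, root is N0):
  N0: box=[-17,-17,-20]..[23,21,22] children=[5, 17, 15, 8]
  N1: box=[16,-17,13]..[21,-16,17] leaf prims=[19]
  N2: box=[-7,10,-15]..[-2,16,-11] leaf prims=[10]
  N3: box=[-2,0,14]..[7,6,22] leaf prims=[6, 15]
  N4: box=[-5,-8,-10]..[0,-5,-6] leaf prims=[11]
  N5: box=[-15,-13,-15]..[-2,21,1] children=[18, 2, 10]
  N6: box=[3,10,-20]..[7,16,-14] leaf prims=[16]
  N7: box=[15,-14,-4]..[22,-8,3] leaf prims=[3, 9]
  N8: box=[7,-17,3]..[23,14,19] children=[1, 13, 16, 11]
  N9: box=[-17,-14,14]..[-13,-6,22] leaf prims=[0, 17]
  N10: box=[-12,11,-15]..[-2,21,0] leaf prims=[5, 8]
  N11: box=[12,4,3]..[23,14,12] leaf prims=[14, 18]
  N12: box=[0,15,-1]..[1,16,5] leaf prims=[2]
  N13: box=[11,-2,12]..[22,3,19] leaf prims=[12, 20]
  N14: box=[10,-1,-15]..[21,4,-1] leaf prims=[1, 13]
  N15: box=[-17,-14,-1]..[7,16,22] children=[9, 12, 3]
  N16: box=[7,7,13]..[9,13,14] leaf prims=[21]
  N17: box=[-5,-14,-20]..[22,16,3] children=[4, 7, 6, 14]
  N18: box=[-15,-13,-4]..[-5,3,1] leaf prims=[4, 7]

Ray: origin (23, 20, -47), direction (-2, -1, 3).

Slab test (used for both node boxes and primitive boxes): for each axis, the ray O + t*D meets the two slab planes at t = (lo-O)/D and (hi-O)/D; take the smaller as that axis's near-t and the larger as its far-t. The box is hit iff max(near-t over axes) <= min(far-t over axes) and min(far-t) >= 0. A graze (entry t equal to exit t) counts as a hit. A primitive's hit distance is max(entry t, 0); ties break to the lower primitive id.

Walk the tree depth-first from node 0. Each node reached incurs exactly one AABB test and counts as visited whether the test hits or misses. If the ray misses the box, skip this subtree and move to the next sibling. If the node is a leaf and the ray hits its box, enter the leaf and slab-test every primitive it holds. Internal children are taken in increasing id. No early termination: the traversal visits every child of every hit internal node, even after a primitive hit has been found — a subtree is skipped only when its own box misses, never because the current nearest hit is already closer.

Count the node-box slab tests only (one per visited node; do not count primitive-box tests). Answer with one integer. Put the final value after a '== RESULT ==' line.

Walk:
N0 x:[0,20] y:[-1,37] z:[9,23] -> hit [9,20], descend [5, 8, 15, 17]
  N5 x:[25/2,19] y:[-1,33] z:[32/3,16] -> hit [25/2,16], descend [2, 10, 18]
    N2 x:[25/2,15] y:[4,10] z:[32/3,12] -> miss, prune
    N10 x:[25/2,35/2] y:[-1,9] z:[32/3,47/3] -> miss, prune
    N18 x:[14,19] y:[17,33] z:[43/3,16] -> miss, prune
  N8 x:[0,8] y:[6,37] z:[50/3,22] -> miss, prune
  N15 x:[8,20] y:[4,34] z:[46/3,23] -> hit [46/3,20], descend [3, 9, 12]
    N3 x:[8,25/2] y:[14,20] z:[61/3,23] -> miss, prune
    N9 x:[18,20] y:[26,34] z:[61/3,23] -> miss, prune
    N12 x:[11,23/2] y:[4,5] z:[46/3,52/3] -> miss, prune
  N17 x:[1/2,14] y:[4,34] z:[9,50/3] -> hit [9,14], descend [4, 6, 7, 14]
    N4 x:[23/2,14] y:[25,28] z:[37/3,41/3] -> miss, prune
    N6 x:[8,10] y:[4,10] z:[9,11] -> hit [9,10] leaf, test {P16@t=9}
    N7 x:[1/2,4] y:[28,34] z:[43/3,50/3] -> miss, prune
    N14 x:[1,13/2] y:[16,21] z:[32/3,46/3] -> miss, prune

Summary -> nodes [0, 5, 2, 10, 18, 8, 15, 3, 9, 12, 17, 4, 6, 7, 14]; box-tests=15; leaf-entries=1; first=P16

== RESULT ==
15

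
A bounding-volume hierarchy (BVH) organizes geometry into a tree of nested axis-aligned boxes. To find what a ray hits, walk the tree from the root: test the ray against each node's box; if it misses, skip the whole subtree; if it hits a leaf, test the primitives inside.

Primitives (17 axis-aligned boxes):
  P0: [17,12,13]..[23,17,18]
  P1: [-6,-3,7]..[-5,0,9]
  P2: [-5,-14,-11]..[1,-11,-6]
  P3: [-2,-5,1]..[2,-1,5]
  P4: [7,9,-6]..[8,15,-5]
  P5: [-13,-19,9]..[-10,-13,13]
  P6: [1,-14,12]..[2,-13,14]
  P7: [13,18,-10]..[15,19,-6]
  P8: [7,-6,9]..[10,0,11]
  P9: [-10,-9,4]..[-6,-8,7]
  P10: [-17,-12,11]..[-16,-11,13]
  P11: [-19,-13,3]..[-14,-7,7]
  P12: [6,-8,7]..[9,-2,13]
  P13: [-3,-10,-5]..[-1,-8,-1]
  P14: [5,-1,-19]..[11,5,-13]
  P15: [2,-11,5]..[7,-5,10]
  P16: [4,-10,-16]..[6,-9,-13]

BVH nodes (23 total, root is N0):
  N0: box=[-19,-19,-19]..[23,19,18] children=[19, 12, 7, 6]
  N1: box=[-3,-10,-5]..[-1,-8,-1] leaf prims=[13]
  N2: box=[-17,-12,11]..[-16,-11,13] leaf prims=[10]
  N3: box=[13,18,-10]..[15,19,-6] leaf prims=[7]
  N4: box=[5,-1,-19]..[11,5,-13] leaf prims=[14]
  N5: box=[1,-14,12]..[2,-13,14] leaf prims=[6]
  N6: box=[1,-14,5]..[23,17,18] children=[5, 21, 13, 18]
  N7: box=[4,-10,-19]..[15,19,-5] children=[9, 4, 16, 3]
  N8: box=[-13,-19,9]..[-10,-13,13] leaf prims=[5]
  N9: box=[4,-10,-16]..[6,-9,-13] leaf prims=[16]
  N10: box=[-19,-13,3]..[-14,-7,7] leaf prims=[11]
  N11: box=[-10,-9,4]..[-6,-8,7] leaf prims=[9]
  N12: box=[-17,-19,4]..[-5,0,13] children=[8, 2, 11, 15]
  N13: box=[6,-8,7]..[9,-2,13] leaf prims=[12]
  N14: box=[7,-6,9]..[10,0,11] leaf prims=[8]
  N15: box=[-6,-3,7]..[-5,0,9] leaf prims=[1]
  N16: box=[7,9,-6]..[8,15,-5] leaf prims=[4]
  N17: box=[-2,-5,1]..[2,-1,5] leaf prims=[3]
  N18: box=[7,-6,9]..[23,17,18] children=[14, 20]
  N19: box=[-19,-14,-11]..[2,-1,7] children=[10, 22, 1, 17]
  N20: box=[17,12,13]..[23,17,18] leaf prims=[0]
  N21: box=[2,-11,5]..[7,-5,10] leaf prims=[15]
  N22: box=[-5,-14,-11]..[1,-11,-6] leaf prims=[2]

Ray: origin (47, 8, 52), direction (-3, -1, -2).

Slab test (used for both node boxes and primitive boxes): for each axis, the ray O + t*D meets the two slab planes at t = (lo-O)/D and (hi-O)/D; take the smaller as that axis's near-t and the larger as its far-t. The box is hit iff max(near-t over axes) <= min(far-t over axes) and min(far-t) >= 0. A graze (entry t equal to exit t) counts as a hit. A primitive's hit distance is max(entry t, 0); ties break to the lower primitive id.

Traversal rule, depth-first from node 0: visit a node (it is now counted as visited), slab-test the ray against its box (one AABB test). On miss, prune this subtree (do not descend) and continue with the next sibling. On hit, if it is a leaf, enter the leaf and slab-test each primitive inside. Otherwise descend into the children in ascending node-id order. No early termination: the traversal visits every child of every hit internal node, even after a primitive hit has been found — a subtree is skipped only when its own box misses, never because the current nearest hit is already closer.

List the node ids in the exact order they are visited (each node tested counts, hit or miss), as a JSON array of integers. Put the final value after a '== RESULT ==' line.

Trace the traversal:
N0 x:[8,22] y:[-11,27] z:[17,71/2] -> hit [17,22], descend [6, 7, 12, 19]
  N6 x:[8,46/3] y:[-9,22] z:[17,47/2] -> miss, prune
  N7 x:[32/3,43/3] y:[-11,18] z:[57/2,71/2] -> miss, prune
  N12 x:[52/3,64/3] y:[8,27] z:[39/2,24] -> hit [39/2,64/3], descend [2, 8, 11, 15]
    N2 x:[21,64/3] y:[19,20] z:[39/2,41/2] -> miss, prune
    N8 x:[19,20] y:[21,27] z:[39/2,43/2] -> miss, prune
    N11 x:[53/3,19] y:[16,17] z:[45/2,24] -> miss, prune
    N15 x:[52/3,53/3] y:[8,11] z:[43/2,45/2] -> miss, prune
  N19 x:[15,22] y:[9,22] z:[45/2,63/2] -> miss, prune

Visited [0, 6, 7, 12, 2, 8, 11, 15, 19]. Tests: 9 box, 0 leaf. Nearest: miss.

== RESULT ==
[0, 6, 7, 12, 2, 8, 11, 15, 19]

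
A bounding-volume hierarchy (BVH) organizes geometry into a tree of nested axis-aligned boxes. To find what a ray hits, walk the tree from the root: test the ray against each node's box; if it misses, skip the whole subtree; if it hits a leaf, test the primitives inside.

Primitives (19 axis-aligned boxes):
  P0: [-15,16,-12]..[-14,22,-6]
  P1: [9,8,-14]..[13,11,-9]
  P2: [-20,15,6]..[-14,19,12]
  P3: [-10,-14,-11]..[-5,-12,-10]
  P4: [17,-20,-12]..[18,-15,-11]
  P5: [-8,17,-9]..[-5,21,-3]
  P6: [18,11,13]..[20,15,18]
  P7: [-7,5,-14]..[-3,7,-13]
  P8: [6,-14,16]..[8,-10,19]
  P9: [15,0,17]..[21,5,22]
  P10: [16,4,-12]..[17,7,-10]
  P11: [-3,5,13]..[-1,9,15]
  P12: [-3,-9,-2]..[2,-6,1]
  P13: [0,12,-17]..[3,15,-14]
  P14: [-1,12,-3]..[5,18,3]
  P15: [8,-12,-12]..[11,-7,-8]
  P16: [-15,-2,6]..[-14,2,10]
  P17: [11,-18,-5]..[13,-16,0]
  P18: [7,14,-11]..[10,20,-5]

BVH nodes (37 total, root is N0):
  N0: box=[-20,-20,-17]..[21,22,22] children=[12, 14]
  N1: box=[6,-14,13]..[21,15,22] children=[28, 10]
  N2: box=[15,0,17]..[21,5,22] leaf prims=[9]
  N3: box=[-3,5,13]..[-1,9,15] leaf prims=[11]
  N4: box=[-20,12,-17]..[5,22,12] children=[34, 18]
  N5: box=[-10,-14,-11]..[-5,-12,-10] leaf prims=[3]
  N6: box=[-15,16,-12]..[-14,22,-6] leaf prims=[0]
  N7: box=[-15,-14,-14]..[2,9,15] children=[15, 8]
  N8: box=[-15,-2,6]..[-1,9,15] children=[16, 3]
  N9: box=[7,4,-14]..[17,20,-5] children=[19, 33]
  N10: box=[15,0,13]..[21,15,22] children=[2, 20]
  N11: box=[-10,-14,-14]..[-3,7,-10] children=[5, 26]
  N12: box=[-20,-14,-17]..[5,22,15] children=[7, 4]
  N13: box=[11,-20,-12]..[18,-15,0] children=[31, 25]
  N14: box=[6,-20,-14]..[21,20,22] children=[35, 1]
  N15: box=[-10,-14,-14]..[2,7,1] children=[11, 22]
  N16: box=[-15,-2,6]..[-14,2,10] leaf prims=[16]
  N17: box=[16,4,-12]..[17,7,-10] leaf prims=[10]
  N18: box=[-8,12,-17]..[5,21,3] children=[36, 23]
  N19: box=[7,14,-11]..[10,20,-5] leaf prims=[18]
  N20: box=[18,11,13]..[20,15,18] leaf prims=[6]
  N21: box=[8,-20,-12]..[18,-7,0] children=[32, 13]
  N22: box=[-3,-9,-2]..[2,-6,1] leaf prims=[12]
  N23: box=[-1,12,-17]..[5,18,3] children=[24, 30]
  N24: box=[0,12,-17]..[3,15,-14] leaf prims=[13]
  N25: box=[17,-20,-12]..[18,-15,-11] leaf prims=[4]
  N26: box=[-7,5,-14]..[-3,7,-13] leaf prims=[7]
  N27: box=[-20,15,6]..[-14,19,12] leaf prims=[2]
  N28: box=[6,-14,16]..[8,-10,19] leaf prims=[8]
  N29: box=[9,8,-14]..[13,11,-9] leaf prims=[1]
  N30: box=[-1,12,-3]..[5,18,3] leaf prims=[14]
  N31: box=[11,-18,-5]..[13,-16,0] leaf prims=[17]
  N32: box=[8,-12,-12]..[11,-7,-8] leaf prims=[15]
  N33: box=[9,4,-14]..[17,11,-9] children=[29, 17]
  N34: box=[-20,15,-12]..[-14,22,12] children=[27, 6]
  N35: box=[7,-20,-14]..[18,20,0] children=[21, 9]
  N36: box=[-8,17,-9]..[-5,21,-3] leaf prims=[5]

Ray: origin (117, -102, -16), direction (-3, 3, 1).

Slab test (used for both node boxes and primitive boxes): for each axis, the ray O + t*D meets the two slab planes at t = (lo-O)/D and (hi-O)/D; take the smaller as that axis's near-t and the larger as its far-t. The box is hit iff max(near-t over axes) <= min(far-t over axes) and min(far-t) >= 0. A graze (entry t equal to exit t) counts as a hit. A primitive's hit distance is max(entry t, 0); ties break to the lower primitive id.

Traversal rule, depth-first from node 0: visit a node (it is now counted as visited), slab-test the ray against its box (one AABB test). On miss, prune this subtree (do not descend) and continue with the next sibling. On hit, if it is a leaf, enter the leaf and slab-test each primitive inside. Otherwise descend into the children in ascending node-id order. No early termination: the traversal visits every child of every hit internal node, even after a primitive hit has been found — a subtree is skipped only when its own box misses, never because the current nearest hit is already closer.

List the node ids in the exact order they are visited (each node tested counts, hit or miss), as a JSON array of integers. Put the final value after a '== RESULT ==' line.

Trace the traversal:
N0 x:[32,137/3] y:[82/3,124/3] z:[-1,38] -> hit [32,38], descend [12, 14]
  N12 x:[112/3,137/3] y:[88/3,124/3] z:[-1,31] -> miss, prune
  N14 x:[32,37] y:[82/3,122/3] z:[2,38] -> hit [32,37], descend [1, 35]
    N1 x:[32,37] y:[88/3,39] z:[29,38] -> hit [32,37], descend [10, 28]
      N10 x:[32,34] y:[34,39] z:[29,38] -> hit [34,34], descend [2, 20]
        N2 x:[32,34] y:[34,107/3] z:[33,38] -> hit [34,34] leaf, test {P9@t=34}
        N20 x:[97/3,33] y:[113/3,39] z:[29,34] -> miss, prune
      N28 x:[109/3,37] y:[88/3,92/3] z:[32,35] -> miss, prune
    N35 x:[33,110/3] y:[82/3,122/3] z:[2,16] -> miss, prune

9 AABB tests over nodes [0, 12, 14, 1, 10, 2, 20, 28, 35]; 1 leaf entered; closest P9.

== RESULT ==
[0, 12, 14, 1, 10, 2, 20, 28, 35]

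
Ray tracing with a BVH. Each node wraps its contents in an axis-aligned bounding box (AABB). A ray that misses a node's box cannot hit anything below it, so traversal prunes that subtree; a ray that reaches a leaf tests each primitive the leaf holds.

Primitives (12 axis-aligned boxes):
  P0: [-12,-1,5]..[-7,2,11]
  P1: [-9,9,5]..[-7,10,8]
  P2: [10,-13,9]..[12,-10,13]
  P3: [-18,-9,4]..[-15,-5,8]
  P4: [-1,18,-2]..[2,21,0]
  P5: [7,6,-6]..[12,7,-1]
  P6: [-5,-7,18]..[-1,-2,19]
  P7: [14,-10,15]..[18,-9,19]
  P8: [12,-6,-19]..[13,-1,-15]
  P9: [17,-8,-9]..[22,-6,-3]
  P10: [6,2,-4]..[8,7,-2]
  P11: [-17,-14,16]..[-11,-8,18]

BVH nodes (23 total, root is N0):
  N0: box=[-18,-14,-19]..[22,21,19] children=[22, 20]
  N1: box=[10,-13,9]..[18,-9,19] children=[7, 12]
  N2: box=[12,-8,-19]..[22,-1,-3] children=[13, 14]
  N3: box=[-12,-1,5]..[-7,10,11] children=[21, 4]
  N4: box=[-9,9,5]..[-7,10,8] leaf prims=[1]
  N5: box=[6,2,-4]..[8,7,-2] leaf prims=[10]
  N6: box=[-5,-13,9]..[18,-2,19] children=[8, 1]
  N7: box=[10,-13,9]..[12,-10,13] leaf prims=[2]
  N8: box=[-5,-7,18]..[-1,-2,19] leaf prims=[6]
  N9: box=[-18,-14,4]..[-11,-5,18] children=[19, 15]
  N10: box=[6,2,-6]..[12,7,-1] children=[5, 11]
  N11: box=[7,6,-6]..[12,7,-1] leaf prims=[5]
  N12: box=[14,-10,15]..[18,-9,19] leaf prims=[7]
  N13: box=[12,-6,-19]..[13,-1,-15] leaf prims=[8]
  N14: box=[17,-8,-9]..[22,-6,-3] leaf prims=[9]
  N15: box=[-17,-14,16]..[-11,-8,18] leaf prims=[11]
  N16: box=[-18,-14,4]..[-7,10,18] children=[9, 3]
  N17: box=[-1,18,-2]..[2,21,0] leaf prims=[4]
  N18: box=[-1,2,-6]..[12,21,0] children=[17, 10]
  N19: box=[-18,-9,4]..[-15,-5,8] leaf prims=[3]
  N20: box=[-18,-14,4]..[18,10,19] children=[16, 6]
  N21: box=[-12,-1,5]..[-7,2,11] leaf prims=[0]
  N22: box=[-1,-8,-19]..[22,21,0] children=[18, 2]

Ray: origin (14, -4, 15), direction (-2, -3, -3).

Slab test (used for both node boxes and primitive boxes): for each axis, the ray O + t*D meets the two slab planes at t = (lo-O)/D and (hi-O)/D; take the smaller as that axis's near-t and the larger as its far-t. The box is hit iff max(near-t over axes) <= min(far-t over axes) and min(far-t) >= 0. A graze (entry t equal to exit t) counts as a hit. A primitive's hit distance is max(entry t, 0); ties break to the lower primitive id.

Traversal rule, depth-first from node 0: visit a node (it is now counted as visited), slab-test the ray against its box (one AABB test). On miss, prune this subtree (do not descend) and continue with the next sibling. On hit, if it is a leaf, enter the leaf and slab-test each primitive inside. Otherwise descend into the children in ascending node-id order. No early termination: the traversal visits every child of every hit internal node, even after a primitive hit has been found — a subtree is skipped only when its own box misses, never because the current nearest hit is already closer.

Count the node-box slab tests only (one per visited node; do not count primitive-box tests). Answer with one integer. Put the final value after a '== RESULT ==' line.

Traverse from the root:
N0 x:[-4,16] y:[-25/3,10/3] z:[-4/3,34/3] -> hit [-4/3,10/3], descend [20, 22]
  N20 x:[-2,16] y:[-14/3,10/3] z:[-4/3,11/3] -> hit [-4/3,10/3], descend [6, 16]
    N6 x:[-2,19/2] y:[-2/3,3] z:[-4/3,2] -> hit [-2/3,2], descend [1, 8]
      N1 x:[-2,2] y:[5/3,3] z:[-4/3,2] -> hit [5/3,2], descend [7, 12]
        N7 x:[1,2] y:[2,3] z:[2/3,2] -> hit [2,2] leaf, test {P2@t=2}
        N12 x:[-2,0] y:[5/3,2] z:[-4/3,0] -> miss, prune
      N8 x:[15/2,19/2] y:[-2/3,1] z:[-4/3,-1] -> miss, prune
    N16 x:[21/2,16] y:[-14/3,10/3] z:[-1,11/3] -> miss, prune
  N22 x:[-4,15/2] y:[-25/3,4/3] z:[5,34/3] -> miss, prune

order=[0, 20, 6, 1, 7, 12, 8, 16, 22]  |boxes|=9  |leaves|=1  hit=P2

== RESULT ==
9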